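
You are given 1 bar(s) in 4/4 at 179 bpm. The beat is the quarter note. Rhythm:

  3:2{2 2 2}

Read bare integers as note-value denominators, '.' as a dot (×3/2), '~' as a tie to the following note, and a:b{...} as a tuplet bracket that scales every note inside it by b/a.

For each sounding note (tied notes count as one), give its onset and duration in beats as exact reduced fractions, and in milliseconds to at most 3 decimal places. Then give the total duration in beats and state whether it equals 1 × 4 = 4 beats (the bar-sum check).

1) 0.0ms=0b +446.927ms=4/3b
2) 446.927ms=4/3b +446.927ms=4/3b
3) 893.855ms=8/3b +446.927ms=4/3b
Σ=4b of 4 (179bpm 4/4) — PASS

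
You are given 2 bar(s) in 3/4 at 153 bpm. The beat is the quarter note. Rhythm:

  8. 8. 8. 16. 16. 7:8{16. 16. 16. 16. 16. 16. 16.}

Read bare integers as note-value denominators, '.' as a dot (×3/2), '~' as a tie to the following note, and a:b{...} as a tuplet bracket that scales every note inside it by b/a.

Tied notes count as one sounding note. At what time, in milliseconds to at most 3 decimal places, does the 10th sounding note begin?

note 10 onset = 33/7b = 1848.739ms

1. 0.0ms @ 0 + 294.118ms (3/4)
2. 294.118ms @ 3/4 + 294.118ms (3/4)
3. 588.235ms @ 3/2 + 294.118ms (3/4)
4. 882.353ms @ 9/4 + 147.059ms (3/8)
5. 1029.412ms @ 21/8 + 147.059ms (3/8)
6. 1176.471ms @ 3 + 168.067ms (3/7)
7. 1344.538ms @ 24/7 + 168.067ms (3/7)
8. 1512.605ms @ 27/7 + 168.067ms (3/7)
9. 1680.672ms @ 30/7 + 168.067ms (3/7)
10. 1848.739ms @ 33/7 + 168.067ms (3/7)
11. 2016.807ms @ 36/7 + 168.067ms (3/7)
12. 2184.874ms @ 39/7 + 168.067ms (3/7)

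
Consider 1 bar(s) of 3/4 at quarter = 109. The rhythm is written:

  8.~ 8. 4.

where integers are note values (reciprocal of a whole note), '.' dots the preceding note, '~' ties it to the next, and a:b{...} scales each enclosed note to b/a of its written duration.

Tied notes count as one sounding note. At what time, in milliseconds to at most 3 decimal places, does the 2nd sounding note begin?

1. 0.0ms @ 0 + 825.688ms (3/2)
2. 825.688ms @ 3/2 + 825.688ms (3/2)

note 2 onset = 3/2b = 825.688ms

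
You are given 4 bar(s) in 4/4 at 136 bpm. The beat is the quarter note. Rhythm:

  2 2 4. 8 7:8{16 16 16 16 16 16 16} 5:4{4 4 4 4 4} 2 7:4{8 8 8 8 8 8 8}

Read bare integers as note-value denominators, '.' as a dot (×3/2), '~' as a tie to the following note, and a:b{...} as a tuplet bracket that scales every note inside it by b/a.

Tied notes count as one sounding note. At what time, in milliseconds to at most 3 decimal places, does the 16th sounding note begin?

1. 0.0ms @ 0 + 882.353ms (2)
2. 882.353ms @ 2 + 882.353ms (2)
3. 1764.706ms @ 4 + 661.765ms (3/2)
4. 2426.471ms @ 11/2 + 220.588ms (1/2)
5. 2647.059ms @ 6 + 126.05ms (2/7)
6. 2773.109ms @ 44/7 + 126.05ms (2/7)
7. 2899.16ms @ 46/7 + 126.05ms (2/7)
8. 3025.21ms @ 48/7 + 126.05ms (2/7)
9. 3151.261ms @ 50/7 + 126.05ms (2/7)
10. 3277.311ms @ 52/7 + 126.05ms (2/7)
11. 3403.361ms @ 54/7 + 126.05ms (2/7)
12. 3529.412ms @ 8 + 352.941ms (4/5)
13. 3882.353ms @ 44/5 + 352.941ms (4/5)
14. 4235.294ms @ 48/5 + 352.941ms (4/5)
15. 4588.235ms @ 52/5 + 352.941ms (4/5)
16. 4941.176ms @ 56/5 + 352.941ms (4/5)
17. 5294.118ms @ 12 + 882.353ms (2)
18. 6176.471ms @ 14 + 126.05ms (2/7)
19. 6302.521ms @ 100/7 + 126.05ms (2/7)
20. 6428.571ms @ 102/7 + 126.05ms (2/7)
21. 6554.622ms @ 104/7 + 126.05ms (2/7)
22. 6680.672ms @ 106/7 + 126.05ms (2/7)
23. 6806.723ms @ 108/7 + 126.05ms (2/7)
24. 6932.773ms @ 110/7 + 126.05ms (2/7)

note 16 onset = 56/5b = 4941.176ms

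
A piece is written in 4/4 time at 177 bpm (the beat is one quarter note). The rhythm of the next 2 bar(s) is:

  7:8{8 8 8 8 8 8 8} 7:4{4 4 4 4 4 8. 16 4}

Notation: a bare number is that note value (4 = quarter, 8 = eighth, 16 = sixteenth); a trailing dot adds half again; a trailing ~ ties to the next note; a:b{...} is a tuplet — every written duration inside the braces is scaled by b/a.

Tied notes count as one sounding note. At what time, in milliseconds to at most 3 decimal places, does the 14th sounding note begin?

note 14 onset = 51/7b = 2469.734ms

1. 0.0ms @ 0 + 193.705ms (4/7)
2. 193.705ms @ 4/7 + 193.705ms (4/7)
3. 387.409ms @ 8/7 + 193.705ms (4/7)
4. 581.114ms @ 12/7 + 193.705ms (4/7)
5. 774.818ms @ 16/7 + 193.705ms (4/7)
6. 968.523ms @ 20/7 + 193.705ms (4/7)
7. 1162.228ms @ 24/7 + 193.705ms (4/7)
8. 1355.932ms @ 4 + 193.705ms (4/7)
9. 1549.637ms @ 32/7 + 193.705ms (4/7)
10. 1743.341ms @ 36/7 + 193.705ms (4/7)
11. 1937.046ms @ 40/7 + 193.705ms (4/7)
12. 2130.751ms @ 44/7 + 193.705ms (4/7)
13. 2324.455ms @ 48/7 + 145.278ms (3/7)
14. 2469.734ms @ 51/7 + 48.426ms (1/7)
15. 2518.16ms @ 52/7 + 193.705ms (4/7)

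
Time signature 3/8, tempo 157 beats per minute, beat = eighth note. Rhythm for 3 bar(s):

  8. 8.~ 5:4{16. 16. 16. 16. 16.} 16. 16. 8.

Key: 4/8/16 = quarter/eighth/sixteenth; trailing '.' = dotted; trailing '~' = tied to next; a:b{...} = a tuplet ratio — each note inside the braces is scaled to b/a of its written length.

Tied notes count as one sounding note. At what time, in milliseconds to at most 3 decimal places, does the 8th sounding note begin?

note 8 onset = 27/4b = 2579.618ms

1. 0.0ms @ 0 + 573.248ms (3/2)
2. 573.248ms @ 3/2 + 802.548ms (21/10)
3. 1375.796ms @ 18/5 + 229.299ms (3/5)
4. 1605.096ms @ 21/5 + 229.299ms (3/5)
5. 1834.395ms @ 24/5 + 229.299ms (3/5)
6. 2063.694ms @ 27/5 + 229.299ms (3/5)
7. 2292.994ms @ 6 + 286.624ms (3/4)
8. 2579.618ms @ 27/4 + 286.624ms (3/4)
9. 2866.242ms @ 15/2 + 573.248ms (3/2)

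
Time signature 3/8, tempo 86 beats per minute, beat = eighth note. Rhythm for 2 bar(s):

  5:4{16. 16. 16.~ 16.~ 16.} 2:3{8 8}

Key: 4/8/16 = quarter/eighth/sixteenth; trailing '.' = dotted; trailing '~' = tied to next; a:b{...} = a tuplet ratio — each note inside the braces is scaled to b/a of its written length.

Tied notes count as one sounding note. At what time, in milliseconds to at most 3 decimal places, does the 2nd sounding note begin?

note 2 onset = 3/5b = 418.605ms

1. 0.0ms @ 0 + 418.605ms (3/5)
2. 418.605ms @ 3/5 + 418.605ms (3/5)
3. 837.209ms @ 6/5 + 1255.814ms (9/5)
4. 2093.023ms @ 3 + 1046.512ms (3/2)
5. 3139.535ms @ 9/2 + 1046.512ms (3/2)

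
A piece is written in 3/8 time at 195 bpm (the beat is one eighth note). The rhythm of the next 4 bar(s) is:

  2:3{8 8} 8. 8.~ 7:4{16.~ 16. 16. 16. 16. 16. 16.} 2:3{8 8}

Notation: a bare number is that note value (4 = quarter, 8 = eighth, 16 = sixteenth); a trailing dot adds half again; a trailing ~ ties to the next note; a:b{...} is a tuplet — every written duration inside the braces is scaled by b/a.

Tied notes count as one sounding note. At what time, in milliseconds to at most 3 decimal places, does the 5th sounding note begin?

note 5 onset = 48/7b = 2109.89ms

1. 0.0ms @ 0 + 461.538ms (3/2)
2. 461.538ms @ 3/2 + 461.538ms (3/2)
3. 923.077ms @ 3 + 461.538ms (3/2)
4. 1384.615ms @ 9/2 + 725.275ms (33/14)
5. 2109.89ms @ 48/7 + 131.868ms (3/7)
6. 2241.758ms @ 51/7 + 131.868ms (3/7)
7. 2373.626ms @ 54/7 + 131.868ms (3/7)
8. 2505.495ms @ 57/7 + 131.868ms (3/7)
9. 2637.363ms @ 60/7 + 131.868ms (3/7)
10. 2769.231ms @ 9 + 461.538ms (3/2)
11. 3230.769ms @ 21/2 + 461.538ms (3/2)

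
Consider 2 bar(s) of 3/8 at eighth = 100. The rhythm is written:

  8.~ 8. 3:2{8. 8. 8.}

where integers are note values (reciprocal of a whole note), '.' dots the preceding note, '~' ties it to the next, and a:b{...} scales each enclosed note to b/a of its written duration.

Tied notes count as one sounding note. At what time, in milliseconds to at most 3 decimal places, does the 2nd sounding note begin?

1. 0.0ms @ 0 + 1800.0ms (3)
2. 1800.0ms @ 3 + 600.0ms (1)
3. 2400.0ms @ 4 + 600.0ms (1)
4. 3000.0ms @ 5 + 600.0ms (1)

note 2 onset = 3b = 1800.0ms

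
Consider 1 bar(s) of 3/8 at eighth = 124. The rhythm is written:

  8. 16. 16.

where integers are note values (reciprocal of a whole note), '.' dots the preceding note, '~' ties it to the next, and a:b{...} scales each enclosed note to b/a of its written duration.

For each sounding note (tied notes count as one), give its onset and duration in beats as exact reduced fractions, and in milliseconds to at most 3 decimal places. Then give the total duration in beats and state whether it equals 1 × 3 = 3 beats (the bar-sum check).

1) 0.0ms=0b +725.806ms=3/2b
2) 725.806ms=3/2b +362.903ms=3/4b
3) 1088.71ms=9/4b +362.903ms=3/4b
Σ=3b of 3 (124bpm 3/8) — PASS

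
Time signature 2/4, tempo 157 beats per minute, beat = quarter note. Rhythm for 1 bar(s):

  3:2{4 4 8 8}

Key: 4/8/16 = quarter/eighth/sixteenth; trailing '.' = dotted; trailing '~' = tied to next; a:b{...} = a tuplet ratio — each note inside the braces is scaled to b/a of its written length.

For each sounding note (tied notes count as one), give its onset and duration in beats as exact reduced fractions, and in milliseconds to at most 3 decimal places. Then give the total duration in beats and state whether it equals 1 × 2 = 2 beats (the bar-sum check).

1) 0.0ms=0b +254.777ms=2/3b
2) 254.777ms=2/3b +254.777ms=2/3b
3) 509.554ms=4/3b +127.389ms=1/3b
4) 636.943ms=5/3b +127.389ms=1/3b
Σ=2b of 2 (157bpm 2/4) — PASS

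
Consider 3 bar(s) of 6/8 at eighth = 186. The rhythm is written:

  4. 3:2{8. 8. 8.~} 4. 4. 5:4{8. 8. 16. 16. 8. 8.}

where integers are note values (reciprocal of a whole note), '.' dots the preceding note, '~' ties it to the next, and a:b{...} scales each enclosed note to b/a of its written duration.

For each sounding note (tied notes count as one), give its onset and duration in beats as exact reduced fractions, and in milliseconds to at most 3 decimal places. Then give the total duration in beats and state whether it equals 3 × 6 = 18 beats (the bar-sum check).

1) 0.0ms=0b +967.742ms=3b
2) 967.742ms=3b +322.581ms=1b
3) 1290.323ms=4b +322.581ms=1b
4) 1612.903ms=5b +1290.323ms=4b
5) 2903.226ms=9b +967.742ms=3b
6) 3870.968ms=12b +387.097ms=6/5b
7) 4258.065ms=66/5b +387.097ms=6/5b
8) 4645.161ms=72/5b +193.548ms=3/5b
9) 4838.71ms=15b +193.548ms=3/5b
10) 5032.258ms=78/5b +387.097ms=6/5b
11) 5419.355ms=84/5b +387.097ms=6/5b
Σ=18b of 18 (186bpm 6/8) — PASS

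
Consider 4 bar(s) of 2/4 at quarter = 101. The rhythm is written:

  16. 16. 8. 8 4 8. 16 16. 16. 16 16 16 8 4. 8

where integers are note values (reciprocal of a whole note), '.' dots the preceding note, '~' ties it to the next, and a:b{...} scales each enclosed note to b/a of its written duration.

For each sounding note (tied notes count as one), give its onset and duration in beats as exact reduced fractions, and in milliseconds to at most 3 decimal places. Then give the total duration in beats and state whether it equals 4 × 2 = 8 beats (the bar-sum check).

1) 0.0ms=0b +222.772ms=3/8b
2) 222.772ms=3/8b +222.772ms=3/8b
3) 445.545ms=3/4b +445.545ms=3/4b
4) 891.089ms=3/2b +297.03ms=1/2b
5) 1188.119ms=2b +594.059ms=1b
6) 1782.178ms=3b +445.545ms=3/4b
7) 2227.723ms=15/4b +148.515ms=1/4b
8) 2376.238ms=4b +222.772ms=3/8b
9) 2599.01ms=35/8b +222.772ms=3/8b
10) 2821.782ms=19/4b +148.515ms=1/4b
11) 2970.297ms=5b +148.515ms=1/4b
12) 3118.812ms=21/4b +148.515ms=1/4b
13) 3267.327ms=11/2b +297.03ms=1/2b
14) 3564.356ms=6b +891.089ms=3/2b
15) 4455.446ms=15/2b +297.03ms=1/2b
Σ=8b of 8 (101bpm 2/4) — PASS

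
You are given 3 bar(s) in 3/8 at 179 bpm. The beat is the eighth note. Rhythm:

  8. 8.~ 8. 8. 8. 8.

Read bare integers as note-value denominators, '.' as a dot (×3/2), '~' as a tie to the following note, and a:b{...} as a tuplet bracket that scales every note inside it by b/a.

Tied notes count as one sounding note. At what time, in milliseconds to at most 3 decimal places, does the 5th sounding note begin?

note 5 onset = 15/2b = 2513.966ms

1. 0.0ms @ 0 + 502.793ms (3/2)
2. 502.793ms @ 3/2 + 1005.587ms (3)
3. 1508.38ms @ 9/2 + 502.793ms (3/2)
4. 2011.173ms @ 6 + 502.793ms (3/2)
5. 2513.966ms @ 15/2 + 502.793ms (3/2)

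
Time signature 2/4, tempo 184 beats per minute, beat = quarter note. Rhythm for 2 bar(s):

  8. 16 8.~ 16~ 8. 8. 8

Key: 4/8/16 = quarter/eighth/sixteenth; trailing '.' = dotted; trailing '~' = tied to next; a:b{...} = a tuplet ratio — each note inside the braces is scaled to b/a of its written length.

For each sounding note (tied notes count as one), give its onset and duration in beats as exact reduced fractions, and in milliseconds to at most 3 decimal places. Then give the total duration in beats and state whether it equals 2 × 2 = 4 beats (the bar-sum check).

1) 0.0ms=0b +244.565ms=3/4b
2) 244.565ms=3/4b +81.522ms=1/4b
3) 326.087ms=1b +570.652ms=7/4b
4) 896.739ms=11/4b +244.565ms=3/4b
5) 1141.304ms=7/2b +163.043ms=1/2b
Σ=4b of 4 (184bpm 2/4) — PASS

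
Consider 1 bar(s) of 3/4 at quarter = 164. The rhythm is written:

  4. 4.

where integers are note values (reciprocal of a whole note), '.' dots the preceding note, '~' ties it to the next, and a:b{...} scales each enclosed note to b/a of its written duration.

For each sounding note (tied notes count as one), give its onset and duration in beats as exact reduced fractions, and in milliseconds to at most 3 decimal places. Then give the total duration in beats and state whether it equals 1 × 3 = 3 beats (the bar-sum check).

1) 0.0ms=0b +548.78ms=3/2b
2) 548.78ms=3/2b +548.78ms=3/2b
Σ=3b of 3 (164bpm 3/4) — PASS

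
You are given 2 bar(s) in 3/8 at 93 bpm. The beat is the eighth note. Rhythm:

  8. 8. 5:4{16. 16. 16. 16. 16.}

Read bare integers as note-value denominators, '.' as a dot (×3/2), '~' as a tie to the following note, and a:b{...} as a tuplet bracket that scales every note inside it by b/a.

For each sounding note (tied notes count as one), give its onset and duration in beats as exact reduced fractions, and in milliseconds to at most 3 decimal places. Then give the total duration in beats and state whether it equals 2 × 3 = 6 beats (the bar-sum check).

1) 0.0ms=0b +967.742ms=3/2b
2) 967.742ms=3/2b +967.742ms=3/2b
3) 1935.484ms=3b +387.097ms=3/5b
4) 2322.581ms=18/5b +387.097ms=3/5b
5) 2709.677ms=21/5b +387.097ms=3/5b
6) 3096.774ms=24/5b +387.097ms=3/5b
7) 3483.871ms=27/5b +387.097ms=3/5b
Σ=6b of 6 (93bpm 3/8) — PASS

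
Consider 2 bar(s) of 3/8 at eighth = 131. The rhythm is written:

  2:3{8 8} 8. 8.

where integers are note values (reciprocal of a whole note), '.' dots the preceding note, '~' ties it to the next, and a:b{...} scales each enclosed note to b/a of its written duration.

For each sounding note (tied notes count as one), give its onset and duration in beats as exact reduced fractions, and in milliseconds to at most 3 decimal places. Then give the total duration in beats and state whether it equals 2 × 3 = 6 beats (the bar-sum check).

1) 0.0ms=0b +687.023ms=3/2b
2) 687.023ms=3/2b +687.023ms=3/2b
3) 1374.046ms=3b +687.023ms=3/2b
4) 2061.069ms=9/2b +687.023ms=3/2b
Σ=6b of 6 (131bpm 3/8) — PASS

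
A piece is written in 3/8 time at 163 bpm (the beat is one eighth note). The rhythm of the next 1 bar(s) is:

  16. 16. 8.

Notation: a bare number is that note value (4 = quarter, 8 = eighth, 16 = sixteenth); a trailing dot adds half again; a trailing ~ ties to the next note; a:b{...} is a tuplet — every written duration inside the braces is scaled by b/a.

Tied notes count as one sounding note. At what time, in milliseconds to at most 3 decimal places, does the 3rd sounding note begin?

note 3 onset = 3/2b = 552.147ms

1. 0.0ms @ 0 + 276.074ms (3/4)
2. 276.074ms @ 3/4 + 276.074ms (3/4)
3. 552.147ms @ 3/2 + 552.147ms (3/2)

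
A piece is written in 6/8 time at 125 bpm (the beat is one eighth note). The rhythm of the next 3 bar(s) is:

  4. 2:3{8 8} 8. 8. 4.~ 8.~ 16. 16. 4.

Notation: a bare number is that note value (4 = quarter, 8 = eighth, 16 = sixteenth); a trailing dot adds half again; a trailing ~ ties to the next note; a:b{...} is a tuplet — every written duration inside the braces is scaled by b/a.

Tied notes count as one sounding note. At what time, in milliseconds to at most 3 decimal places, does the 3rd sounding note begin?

1. 0.0ms @ 0 + 1440.0ms (3)
2. 1440.0ms @ 3 + 720.0ms (3/2)
3. 2160.0ms @ 9/2 + 720.0ms (3/2)
4. 2880.0ms @ 6 + 720.0ms (3/2)
5. 3600.0ms @ 15/2 + 720.0ms (3/2)
6. 4320.0ms @ 9 + 2520.0ms (21/4)
7. 6840.0ms @ 57/4 + 360.0ms (3/4)
8. 7200.0ms @ 15 + 1440.0ms (3)

note 3 onset = 9/2b = 2160.0ms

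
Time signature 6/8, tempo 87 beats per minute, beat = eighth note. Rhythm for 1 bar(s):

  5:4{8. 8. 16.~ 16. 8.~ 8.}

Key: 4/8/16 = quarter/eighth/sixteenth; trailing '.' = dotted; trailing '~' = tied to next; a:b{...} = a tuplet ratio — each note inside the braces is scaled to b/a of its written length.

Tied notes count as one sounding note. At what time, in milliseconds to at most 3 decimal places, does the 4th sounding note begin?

1. 0.0ms @ 0 + 827.586ms (6/5)
2. 827.586ms @ 6/5 + 827.586ms (6/5)
3. 1655.172ms @ 12/5 + 827.586ms (6/5)
4. 2482.759ms @ 18/5 + 1655.172ms (12/5)

note 4 onset = 18/5b = 2482.759ms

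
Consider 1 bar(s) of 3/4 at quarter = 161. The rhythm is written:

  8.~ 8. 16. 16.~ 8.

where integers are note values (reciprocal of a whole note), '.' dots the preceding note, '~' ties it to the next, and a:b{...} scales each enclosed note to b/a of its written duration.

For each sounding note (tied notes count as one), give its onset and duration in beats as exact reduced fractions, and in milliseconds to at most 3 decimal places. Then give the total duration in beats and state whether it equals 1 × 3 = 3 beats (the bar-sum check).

1) 0.0ms=0b +559.006ms=3/2b
2) 559.006ms=3/2b +139.752ms=3/8b
3) 698.758ms=15/8b +419.255ms=9/8b
Σ=3b of 3 (161bpm 3/4) — PASS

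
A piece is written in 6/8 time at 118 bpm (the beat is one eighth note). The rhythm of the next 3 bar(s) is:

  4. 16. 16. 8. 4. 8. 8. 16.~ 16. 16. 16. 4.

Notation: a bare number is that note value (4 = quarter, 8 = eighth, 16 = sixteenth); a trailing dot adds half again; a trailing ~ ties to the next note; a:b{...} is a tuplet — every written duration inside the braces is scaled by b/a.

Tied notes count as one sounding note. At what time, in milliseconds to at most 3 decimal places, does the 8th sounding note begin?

1. 0.0ms @ 0 + 1525.424ms (3)
2. 1525.424ms @ 3 + 381.356ms (3/4)
3. 1906.78ms @ 15/4 + 381.356ms (3/4)
4. 2288.136ms @ 9/2 + 762.712ms (3/2)
5. 3050.847ms @ 6 + 1525.424ms (3)
6. 4576.271ms @ 9 + 762.712ms (3/2)
7. 5338.983ms @ 21/2 + 762.712ms (3/2)
8. 6101.695ms @ 12 + 762.712ms (3/2)
9. 6864.407ms @ 27/2 + 381.356ms (3/4)
10. 7245.763ms @ 57/4 + 381.356ms (3/4)
11. 7627.119ms @ 15 + 1525.424ms (3)

note 8 onset = 12b = 6101.695ms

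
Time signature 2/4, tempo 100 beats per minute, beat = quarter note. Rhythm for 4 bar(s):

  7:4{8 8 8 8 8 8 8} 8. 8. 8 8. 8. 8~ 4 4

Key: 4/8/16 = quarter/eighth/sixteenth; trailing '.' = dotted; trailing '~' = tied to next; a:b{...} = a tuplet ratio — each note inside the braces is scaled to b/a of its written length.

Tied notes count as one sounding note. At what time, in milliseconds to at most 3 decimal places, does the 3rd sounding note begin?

note 3 onset = 4/7b = 342.857ms

1. 0.0ms @ 0 + 171.429ms (2/7)
2. 171.429ms @ 2/7 + 171.429ms (2/7)
3. 342.857ms @ 4/7 + 171.429ms (2/7)
4. 514.286ms @ 6/7 + 171.429ms (2/7)
5. 685.714ms @ 8/7 + 171.429ms (2/7)
6. 857.143ms @ 10/7 + 171.429ms (2/7)
7. 1028.571ms @ 12/7 + 171.429ms (2/7)
8. 1200.0ms @ 2 + 450.0ms (3/4)
9. 1650.0ms @ 11/4 + 450.0ms (3/4)
10. 2100.0ms @ 7/2 + 300.0ms (1/2)
11. 2400.0ms @ 4 + 450.0ms (3/4)
12. 2850.0ms @ 19/4 + 450.0ms (3/4)
13. 3300.0ms @ 11/2 + 900.0ms (3/2)
14. 4200.0ms @ 7 + 600.0ms (1)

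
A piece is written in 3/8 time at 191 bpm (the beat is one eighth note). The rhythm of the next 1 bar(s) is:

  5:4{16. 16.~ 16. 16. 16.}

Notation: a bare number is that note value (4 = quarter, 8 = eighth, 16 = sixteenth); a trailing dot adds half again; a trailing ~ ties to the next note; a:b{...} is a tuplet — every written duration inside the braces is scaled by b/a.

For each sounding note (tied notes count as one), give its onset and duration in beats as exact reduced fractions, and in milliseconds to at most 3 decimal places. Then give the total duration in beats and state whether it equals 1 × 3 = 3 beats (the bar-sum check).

1) 0.0ms=0b +188.482ms=3/5b
2) 188.482ms=3/5b +376.963ms=6/5b
3) 565.445ms=9/5b +188.482ms=3/5b
4) 753.927ms=12/5b +188.482ms=3/5b
Σ=3b of 3 (191bpm 3/8) — PASS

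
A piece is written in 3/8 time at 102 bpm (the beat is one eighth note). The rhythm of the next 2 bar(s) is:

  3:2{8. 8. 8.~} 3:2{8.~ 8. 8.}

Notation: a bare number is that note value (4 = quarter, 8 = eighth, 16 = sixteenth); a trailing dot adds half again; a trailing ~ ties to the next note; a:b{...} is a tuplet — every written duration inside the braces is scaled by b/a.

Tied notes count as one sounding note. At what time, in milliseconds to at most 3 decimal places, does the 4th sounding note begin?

note 4 onset = 5b = 2941.176ms

1. 0.0ms @ 0 + 588.235ms (1)
2. 588.235ms @ 1 + 588.235ms (1)
3. 1176.471ms @ 2 + 1764.706ms (3)
4. 2941.176ms @ 5 + 588.235ms (1)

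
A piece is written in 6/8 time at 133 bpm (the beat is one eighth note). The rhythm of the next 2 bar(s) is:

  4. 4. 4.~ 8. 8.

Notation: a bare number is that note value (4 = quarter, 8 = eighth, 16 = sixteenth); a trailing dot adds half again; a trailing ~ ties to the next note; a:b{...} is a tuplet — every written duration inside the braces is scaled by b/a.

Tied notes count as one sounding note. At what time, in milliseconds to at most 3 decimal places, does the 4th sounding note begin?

1. 0.0ms @ 0 + 1353.383ms (3)
2. 1353.383ms @ 3 + 1353.383ms (3)
3. 2706.767ms @ 6 + 2030.075ms (9/2)
4. 4736.842ms @ 21/2 + 676.692ms (3/2)

note 4 onset = 21/2b = 4736.842ms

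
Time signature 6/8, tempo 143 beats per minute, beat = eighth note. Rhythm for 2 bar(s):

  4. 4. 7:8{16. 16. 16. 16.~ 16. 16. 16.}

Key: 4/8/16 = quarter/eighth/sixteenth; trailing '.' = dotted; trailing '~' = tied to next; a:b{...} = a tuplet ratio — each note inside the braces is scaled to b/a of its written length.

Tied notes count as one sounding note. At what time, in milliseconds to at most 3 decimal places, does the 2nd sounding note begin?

note 2 onset = 3b = 1258.741ms

1. 0.0ms @ 0 + 1258.741ms (3)
2. 1258.741ms @ 3 + 1258.741ms (3)
3. 2517.483ms @ 6 + 359.64ms (6/7)
4. 2877.123ms @ 48/7 + 359.64ms (6/7)
5. 3236.763ms @ 54/7 + 359.64ms (6/7)
6. 3596.404ms @ 60/7 + 719.281ms (12/7)
7. 4315.684ms @ 72/7 + 359.64ms (6/7)
8. 4675.325ms @ 78/7 + 359.64ms (6/7)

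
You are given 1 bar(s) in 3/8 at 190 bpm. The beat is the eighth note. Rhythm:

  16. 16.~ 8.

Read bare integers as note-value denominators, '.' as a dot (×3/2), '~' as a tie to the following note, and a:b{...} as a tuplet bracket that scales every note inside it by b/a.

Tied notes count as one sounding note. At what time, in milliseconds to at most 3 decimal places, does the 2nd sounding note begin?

note 2 onset = 3/4b = 236.842ms

1. 0.0ms @ 0 + 236.842ms (3/4)
2. 236.842ms @ 3/4 + 710.526ms (9/4)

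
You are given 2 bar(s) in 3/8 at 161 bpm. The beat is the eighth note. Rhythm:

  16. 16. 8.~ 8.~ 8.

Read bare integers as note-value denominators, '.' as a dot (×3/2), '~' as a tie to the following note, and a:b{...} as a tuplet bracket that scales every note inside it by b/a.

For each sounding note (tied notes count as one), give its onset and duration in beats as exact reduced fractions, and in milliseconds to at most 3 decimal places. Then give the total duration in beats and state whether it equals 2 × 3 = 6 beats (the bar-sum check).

1) 0.0ms=0b +279.503ms=3/4b
2) 279.503ms=3/4b +279.503ms=3/4b
3) 559.006ms=3/2b +1677.019ms=9/2b
Σ=6b of 6 (161bpm 3/8) — PASS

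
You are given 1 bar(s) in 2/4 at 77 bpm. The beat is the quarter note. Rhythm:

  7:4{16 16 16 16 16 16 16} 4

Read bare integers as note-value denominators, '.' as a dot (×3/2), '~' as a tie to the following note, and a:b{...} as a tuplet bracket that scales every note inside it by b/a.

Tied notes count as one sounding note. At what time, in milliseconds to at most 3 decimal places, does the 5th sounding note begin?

1. 0.0ms @ 0 + 111.317ms (1/7)
2. 111.317ms @ 1/7 + 111.317ms (1/7)
3. 222.635ms @ 2/7 + 111.317ms (1/7)
4. 333.952ms @ 3/7 + 111.317ms (1/7)
5. 445.269ms @ 4/7 + 111.317ms (1/7)
6. 556.586ms @ 5/7 + 111.317ms (1/7)
7. 667.904ms @ 6/7 + 111.317ms (1/7)
8. 779.221ms @ 1 + 779.221ms (1)

note 5 onset = 4/7b = 445.269ms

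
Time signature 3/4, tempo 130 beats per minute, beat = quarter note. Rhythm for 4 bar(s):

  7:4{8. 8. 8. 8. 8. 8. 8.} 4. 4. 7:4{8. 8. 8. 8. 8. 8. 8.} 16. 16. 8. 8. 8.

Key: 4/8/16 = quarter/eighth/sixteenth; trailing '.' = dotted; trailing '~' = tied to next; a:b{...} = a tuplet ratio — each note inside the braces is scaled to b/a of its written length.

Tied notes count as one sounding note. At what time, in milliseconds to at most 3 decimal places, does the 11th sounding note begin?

1. 0.0ms @ 0 + 197.802ms (3/7)
2. 197.802ms @ 3/7 + 197.802ms (3/7)
3. 395.604ms @ 6/7 + 197.802ms (3/7)
4. 593.407ms @ 9/7 + 197.802ms (3/7)
5. 791.209ms @ 12/7 + 197.802ms (3/7)
6. 989.011ms @ 15/7 + 197.802ms (3/7)
7. 1186.813ms @ 18/7 + 197.802ms (3/7)
8. 1384.615ms @ 3 + 692.308ms (3/2)
9. 2076.923ms @ 9/2 + 692.308ms (3/2)
10. 2769.231ms @ 6 + 197.802ms (3/7)
11. 2967.033ms @ 45/7 + 197.802ms (3/7)
12. 3164.835ms @ 48/7 + 197.802ms (3/7)
13. 3362.637ms @ 51/7 + 197.802ms (3/7)
14. 3560.44ms @ 54/7 + 197.802ms (3/7)
15. 3758.242ms @ 57/7 + 197.802ms (3/7)
16. 3956.044ms @ 60/7 + 197.802ms (3/7)
17. 4153.846ms @ 9 + 173.077ms (3/8)
18. 4326.923ms @ 75/8 + 173.077ms (3/8)
19. 4500.0ms @ 39/4 + 346.154ms (3/4)
20. 4846.154ms @ 21/2 + 346.154ms (3/4)
21. 5192.308ms @ 45/4 + 346.154ms (3/4)

note 11 onset = 45/7b = 2967.033ms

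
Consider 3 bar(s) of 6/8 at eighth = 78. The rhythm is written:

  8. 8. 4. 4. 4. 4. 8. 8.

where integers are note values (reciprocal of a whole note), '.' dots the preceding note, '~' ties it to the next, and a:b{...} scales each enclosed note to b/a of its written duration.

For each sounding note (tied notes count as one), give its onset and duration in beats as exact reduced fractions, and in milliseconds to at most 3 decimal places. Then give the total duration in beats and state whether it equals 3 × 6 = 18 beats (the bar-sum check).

1) 0.0ms=0b +1153.846ms=3/2b
2) 1153.846ms=3/2b +1153.846ms=3/2b
3) 2307.692ms=3b +2307.692ms=3b
4) 4615.385ms=6b +2307.692ms=3b
5) 6923.077ms=9b +2307.692ms=3b
6) 9230.769ms=12b +2307.692ms=3b
7) 11538.462ms=15b +1153.846ms=3/2b
8) 12692.308ms=33/2b +1153.846ms=3/2b
Σ=18b of 18 (78bpm 6/8) — PASS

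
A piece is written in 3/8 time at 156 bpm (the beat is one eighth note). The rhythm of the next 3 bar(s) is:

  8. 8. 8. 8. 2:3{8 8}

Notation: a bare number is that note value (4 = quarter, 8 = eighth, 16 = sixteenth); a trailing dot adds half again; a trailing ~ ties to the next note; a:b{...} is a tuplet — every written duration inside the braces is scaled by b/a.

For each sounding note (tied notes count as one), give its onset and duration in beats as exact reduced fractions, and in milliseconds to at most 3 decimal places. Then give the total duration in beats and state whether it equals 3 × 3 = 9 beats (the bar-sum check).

1) 0.0ms=0b +576.923ms=3/2b
2) 576.923ms=3/2b +576.923ms=3/2b
3) 1153.846ms=3b +576.923ms=3/2b
4) 1730.769ms=9/2b +576.923ms=3/2b
5) 2307.692ms=6b +576.923ms=3/2b
6) 2884.615ms=15/2b +576.923ms=3/2b
Σ=9b of 9 (156bpm 3/8) — PASS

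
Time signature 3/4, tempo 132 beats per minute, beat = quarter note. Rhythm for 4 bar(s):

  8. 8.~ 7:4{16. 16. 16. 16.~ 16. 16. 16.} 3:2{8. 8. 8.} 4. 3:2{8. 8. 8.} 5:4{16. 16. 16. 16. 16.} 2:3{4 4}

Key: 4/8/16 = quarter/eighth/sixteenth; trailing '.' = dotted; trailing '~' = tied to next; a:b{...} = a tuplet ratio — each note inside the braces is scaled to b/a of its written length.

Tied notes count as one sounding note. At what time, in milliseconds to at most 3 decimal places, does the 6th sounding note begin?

1. 0.0ms @ 0 + 340.909ms (3/4)
2. 340.909ms @ 3/4 + 438.312ms (27/28)
3. 779.221ms @ 12/7 + 97.403ms (3/14)
4. 876.623ms @ 27/14 + 97.403ms (3/14)
5. 974.026ms @ 15/7 + 194.805ms (3/7)
6. 1168.831ms @ 18/7 + 97.403ms (3/14)
7. 1266.234ms @ 39/14 + 97.403ms (3/14)
8. 1363.636ms @ 3 + 227.273ms (1/2)
9. 1590.909ms @ 7/2 + 227.273ms (1/2)
10. 1818.182ms @ 4 + 227.273ms (1/2)
11. 2045.455ms @ 9/2 + 681.818ms (3/2)
12. 2727.273ms @ 6 + 227.273ms (1/2)
13. 2954.545ms @ 13/2 + 227.273ms (1/2)
14. 3181.818ms @ 7 + 227.273ms (1/2)
15. 3409.091ms @ 15/2 + 136.364ms (3/10)
16. 3545.455ms @ 39/5 + 136.364ms (3/10)
17. 3681.818ms @ 81/10 + 136.364ms (3/10)
18. 3818.182ms @ 42/5 + 136.364ms (3/10)
19. 3954.545ms @ 87/10 + 136.364ms (3/10)
20. 4090.909ms @ 9 + 681.818ms (3/2)
21. 4772.727ms @ 21/2 + 681.818ms (3/2)

note 6 onset = 18/7b = 1168.831ms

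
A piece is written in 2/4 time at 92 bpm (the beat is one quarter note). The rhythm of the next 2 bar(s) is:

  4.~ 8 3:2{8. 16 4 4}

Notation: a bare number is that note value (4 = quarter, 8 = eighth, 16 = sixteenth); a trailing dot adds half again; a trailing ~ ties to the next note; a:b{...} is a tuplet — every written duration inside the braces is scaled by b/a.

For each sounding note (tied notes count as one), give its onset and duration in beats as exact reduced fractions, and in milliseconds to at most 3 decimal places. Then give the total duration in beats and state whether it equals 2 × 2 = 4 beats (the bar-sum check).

1) 0.0ms=0b +1304.348ms=2b
2) 1304.348ms=2b +326.087ms=1/2b
3) 1630.435ms=5/2b +108.696ms=1/6b
4) 1739.13ms=8/3b +434.783ms=2/3b
5) 2173.913ms=10/3b +434.783ms=2/3b
Σ=4b of 4 (92bpm 2/4) — PASS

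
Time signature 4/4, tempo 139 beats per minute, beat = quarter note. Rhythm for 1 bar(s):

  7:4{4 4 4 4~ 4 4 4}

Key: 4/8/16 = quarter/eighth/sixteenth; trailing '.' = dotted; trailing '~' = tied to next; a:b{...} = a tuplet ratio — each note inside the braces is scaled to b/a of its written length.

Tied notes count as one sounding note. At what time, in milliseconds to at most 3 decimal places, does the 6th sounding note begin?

note 6 onset = 24/7b = 1479.959ms

1. 0.0ms @ 0 + 246.66ms (4/7)
2. 246.66ms @ 4/7 + 246.66ms (4/7)
3. 493.32ms @ 8/7 + 246.66ms (4/7)
4. 739.979ms @ 12/7 + 493.32ms (8/7)
5. 1233.299ms @ 20/7 + 246.66ms (4/7)
6. 1479.959ms @ 24/7 + 246.66ms (4/7)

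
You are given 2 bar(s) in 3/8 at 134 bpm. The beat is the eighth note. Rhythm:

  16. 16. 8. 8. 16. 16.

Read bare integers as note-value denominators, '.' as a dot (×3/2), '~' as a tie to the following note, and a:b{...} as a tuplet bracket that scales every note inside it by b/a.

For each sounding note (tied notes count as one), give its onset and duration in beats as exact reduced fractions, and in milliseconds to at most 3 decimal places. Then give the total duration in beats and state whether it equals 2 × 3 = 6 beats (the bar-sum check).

1) 0.0ms=0b +335.821ms=3/4b
2) 335.821ms=3/4b +335.821ms=3/4b
3) 671.642ms=3/2b +671.642ms=3/2b
4) 1343.284ms=3b +671.642ms=3/2b
5) 2014.925ms=9/2b +335.821ms=3/4b
6) 2350.746ms=21/4b +335.821ms=3/4b
Σ=6b of 6 (134bpm 3/8) — PASS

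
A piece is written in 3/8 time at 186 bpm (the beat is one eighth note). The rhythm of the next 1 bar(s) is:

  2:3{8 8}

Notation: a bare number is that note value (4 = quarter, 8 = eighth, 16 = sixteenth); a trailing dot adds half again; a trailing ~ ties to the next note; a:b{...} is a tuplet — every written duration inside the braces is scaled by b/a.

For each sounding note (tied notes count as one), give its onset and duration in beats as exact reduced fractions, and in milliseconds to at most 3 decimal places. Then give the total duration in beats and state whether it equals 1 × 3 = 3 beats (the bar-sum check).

1) 0.0ms=0b +483.871ms=3/2b
2) 483.871ms=3/2b +483.871ms=3/2b
Σ=3b of 3 (186bpm 3/8) — PASS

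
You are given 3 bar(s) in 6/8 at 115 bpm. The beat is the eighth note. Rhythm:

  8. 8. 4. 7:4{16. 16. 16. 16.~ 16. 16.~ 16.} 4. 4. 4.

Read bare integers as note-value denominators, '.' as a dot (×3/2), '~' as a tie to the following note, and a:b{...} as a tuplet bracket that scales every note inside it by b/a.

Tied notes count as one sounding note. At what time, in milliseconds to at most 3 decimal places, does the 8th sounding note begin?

1. 0.0ms @ 0 + 782.609ms (3/2)
2. 782.609ms @ 3/2 + 782.609ms (3/2)
3. 1565.217ms @ 3 + 1565.217ms (3)
4. 3130.435ms @ 6 + 223.602ms (3/7)
5. 3354.037ms @ 45/7 + 223.602ms (3/7)
6. 3577.64ms @ 48/7 + 223.602ms (3/7)
7. 3801.242ms @ 51/7 + 447.205ms (6/7)
8. 4248.447ms @ 57/7 + 447.205ms (6/7)
9. 4695.652ms @ 9 + 1565.217ms (3)
10. 6260.87ms @ 12 + 1565.217ms (3)
11. 7826.087ms @ 15 + 1565.217ms (3)

note 8 onset = 57/7b = 4248.447ms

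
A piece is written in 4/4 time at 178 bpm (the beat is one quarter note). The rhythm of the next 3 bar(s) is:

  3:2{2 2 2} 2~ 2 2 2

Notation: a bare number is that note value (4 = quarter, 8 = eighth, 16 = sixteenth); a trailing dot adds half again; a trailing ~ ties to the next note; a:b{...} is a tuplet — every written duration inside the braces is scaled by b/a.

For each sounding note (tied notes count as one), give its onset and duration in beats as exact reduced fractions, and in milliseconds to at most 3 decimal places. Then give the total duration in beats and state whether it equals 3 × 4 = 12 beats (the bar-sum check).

1) 0.0ms=0b +449.438ms=4/3b
2) 449.438ms=4/3b +449.438ms=4/3b
3) 898.876ms=8/3b +449.438ms=4/3b
4) 1348.315ms=4b +1348.315ms=4b
5) 2696.629ms=8b +674.157ms=2b
6) 3370.787ms=10b +674.157ms=2b
Σ=12b of 12 (178bpm 4/4) — PASS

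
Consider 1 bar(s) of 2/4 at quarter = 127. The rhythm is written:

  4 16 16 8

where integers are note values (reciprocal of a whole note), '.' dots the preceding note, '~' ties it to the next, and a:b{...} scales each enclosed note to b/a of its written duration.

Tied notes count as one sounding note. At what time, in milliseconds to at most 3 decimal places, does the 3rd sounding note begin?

note 3 onset = 5/4b = 590.551ms

1. 0.0ms @ 0 + 472.441ms (1)
2. 472.441ms @ 1 + 118.11ms (1/4)
3. 590.551ms @ 5/4 + 118.11ms (1/4)
4. 708.661ms @ 3/2 + 236.22ms (1/2)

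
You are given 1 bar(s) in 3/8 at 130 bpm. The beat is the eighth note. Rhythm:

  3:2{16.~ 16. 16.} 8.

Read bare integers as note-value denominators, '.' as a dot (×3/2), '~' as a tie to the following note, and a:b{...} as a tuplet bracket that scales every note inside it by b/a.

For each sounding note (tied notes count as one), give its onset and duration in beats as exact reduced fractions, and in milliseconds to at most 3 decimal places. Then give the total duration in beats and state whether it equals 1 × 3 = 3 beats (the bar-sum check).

1) 0.0ms=0b +461.538ms=1b
2) 461.538ms=1b +230.769ms=1/2b
3) 692.308ms=3/2b +692.308ms=3/2b
Σ=3b of 3 (130bpm 3/8) — PASS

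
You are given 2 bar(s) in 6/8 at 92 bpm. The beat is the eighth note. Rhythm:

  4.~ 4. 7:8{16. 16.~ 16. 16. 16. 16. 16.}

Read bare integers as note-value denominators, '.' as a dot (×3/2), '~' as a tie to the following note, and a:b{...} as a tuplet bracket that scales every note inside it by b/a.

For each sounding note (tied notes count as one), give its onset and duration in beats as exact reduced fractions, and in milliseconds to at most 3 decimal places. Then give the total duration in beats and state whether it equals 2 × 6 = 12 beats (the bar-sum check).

1) 0.0ms=0b +3913.043ms=6b
2) 3913.043ms=6b +559.006ms=6/7b
3) 4472.05ms=48/7b +1118.012ms=12/7b
4) 5590.062ms=60/7b +559.006ms=6/7b
5) 6149.068ms=66/7b +559.006ms=6/7b
6) 6708.075ms=72/7b +559.006ms=6/7b
7) 7267.081ms=78/7b +559.006ms=6/7b
Σ=12b of 12 (92bpm 6/8) — PASS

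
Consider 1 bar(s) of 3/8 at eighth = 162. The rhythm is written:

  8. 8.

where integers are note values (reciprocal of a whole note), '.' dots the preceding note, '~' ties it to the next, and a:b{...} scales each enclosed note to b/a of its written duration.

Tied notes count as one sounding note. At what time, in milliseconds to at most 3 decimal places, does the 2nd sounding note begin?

1. 0.0ms @ 0 + 555.556ms (3/2)
2. 555.556ms @ 3/2 + 555.556ms (3/2)

note 2 onset = 3/2b = 555.556ms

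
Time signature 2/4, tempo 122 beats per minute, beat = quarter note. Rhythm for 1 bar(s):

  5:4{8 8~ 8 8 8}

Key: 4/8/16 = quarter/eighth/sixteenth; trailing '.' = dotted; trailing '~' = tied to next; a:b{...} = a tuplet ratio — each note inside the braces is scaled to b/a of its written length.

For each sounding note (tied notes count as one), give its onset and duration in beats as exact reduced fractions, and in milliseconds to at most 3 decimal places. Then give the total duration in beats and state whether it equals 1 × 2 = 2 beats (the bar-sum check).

1) 0.0ms=0b +196.721ms=2/5b
2) 196.721ms=2/5b +393.443ms=4/5b
3) 590.164ms=6/5b +196.721ms=2/5b
4) 786.885ms=8/5b +196.721ms=2/5b
Σ=2b of 2 (122bpm 2/4) — PASS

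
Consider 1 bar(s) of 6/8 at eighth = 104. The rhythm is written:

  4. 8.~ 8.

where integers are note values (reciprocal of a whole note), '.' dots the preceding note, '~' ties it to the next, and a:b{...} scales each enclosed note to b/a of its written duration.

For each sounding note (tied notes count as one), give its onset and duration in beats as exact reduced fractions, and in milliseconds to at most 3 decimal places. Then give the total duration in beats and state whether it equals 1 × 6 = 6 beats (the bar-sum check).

1) 0.0ms=0b +1730.769ms=3b
2) 1730.769ms=3b +1730.769ms=3b
Σ=6b of 6 (104bpm 6/8) — PASS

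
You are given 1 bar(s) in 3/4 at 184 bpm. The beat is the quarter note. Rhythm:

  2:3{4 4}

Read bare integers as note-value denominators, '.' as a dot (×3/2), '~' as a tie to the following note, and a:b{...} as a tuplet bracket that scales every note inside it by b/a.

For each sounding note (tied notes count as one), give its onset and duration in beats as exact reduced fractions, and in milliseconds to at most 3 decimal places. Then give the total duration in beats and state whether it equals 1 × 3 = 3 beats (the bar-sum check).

1) 0.0ms=0b +489.13ms=3/2b
2) 489.13ms=3/2b +489.13ms=3/2b
Σ=3b of 3 (184bpm 3/4) — PASS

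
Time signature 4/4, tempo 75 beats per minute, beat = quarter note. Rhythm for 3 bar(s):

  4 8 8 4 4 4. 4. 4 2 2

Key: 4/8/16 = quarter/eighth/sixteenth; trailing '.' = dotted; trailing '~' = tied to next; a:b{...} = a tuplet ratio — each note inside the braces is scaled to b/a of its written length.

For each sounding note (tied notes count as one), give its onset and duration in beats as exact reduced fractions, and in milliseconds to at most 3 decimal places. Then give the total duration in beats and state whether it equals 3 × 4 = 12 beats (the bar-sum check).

1) 0.0ms=0b +800.0ms=1b
2) 800.0ms=1b +400.0ms=1/2b
3) 1200.0ms=3/2b +400.0ms=1/2b
4) 1600.0ms=2b +800.0ms=1b
5) 2400.0ms=3b +800.0ms=1b
6) 3200.0ms=4b +1200.0ms=3/2b
7) 4400.0ms=11/2b +1200.0ms=3/2b
8) 5600.0ms=7b +800.0ms=1b
9) 6400.0ms=8b +1600.0ms=2b
10) 8000.0ms=10b +1600.0ms=2b
Σ=12b of 12 (75bpm 4/4) — PASS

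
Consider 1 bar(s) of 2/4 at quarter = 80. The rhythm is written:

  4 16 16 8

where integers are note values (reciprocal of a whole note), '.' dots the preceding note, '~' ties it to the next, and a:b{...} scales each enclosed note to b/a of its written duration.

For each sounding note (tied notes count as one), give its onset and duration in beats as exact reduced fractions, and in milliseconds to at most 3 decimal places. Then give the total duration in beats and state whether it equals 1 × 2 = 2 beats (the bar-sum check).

1) 0.0ms=0b +750.0ms=1b
2) 750.0ms=1b +187.5ms=1/4b
3) 937.5ms=5/4b +187.5ms=1/4b
4) 1125.0ms=3/2b +375.0ms=1/2b
Σ=2b of 2 (80bpm 2/4) — PASS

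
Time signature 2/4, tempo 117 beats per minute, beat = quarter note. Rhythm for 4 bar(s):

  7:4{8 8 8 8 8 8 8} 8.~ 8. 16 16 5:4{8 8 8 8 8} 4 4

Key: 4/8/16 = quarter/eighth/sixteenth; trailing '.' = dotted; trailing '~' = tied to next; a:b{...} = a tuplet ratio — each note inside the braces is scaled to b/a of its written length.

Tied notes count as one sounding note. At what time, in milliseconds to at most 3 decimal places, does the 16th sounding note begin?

note 16 onset = 6b = 3076.923ms

1. 0.0ms @ 0 + 146.52ms (2/7)
2. 146.52ms @ 2/7 + 146.52ms (2/7)
3. 293.04ms @ 4/7 + 146.52ms (2/7)
4. 439.56ms @ 6/7 + 146.52ms (2/7)
5. 586.081ms @ 8/7 + 146.52ms (2/7)
6. 732.601ms @ 10/7 + 146.52ms (2/7)
7. 879.121ms @ 12/7 + 146.52ms (2/7)
8. 1025.641ms @ 2 + 769.231ms (3/2)
9. 1794.872ms @ 7/2 + 128.205ms (1/4)
10. 1923.077ms @ 15/4 + 128.205ms (1/4)
11. 2051.282ms @ 4 + 205.128ms (2/5)
12. 2256.41ms @ 22/5 + 205.128ms (2/5)
13. 2461.538ms @ 24/5 + 205.128ms (2/5)
14. 2666.667ms @ 26/5 + 205.128ms (2/5)
15. 2871.795ms @ 28/5 + 205.128ms (2/5)
16. 3076.923ms @ 6 + 512.821ms (1)
17. 3589.744ms @ 7 + 512.821ms (1)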